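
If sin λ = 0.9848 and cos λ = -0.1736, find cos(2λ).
cos(2λ) = cos²λ - sin²λ = -0.9397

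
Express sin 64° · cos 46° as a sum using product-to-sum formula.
sin 64° cos 46° = (1/2)[sin(64°+46°) + sin(64°-46°)]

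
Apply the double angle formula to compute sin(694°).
sin(694°) = 2 sin 347° cos 347° = -0.4384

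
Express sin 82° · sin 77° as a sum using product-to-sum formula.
sin 82° sin 77° = (1/2)[cos(82°-77°) - cos(82°+77°)]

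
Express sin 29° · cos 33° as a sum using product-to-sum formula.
sin 29° cos 33° = (1/2)[sin(29°+33°) + sin(29°-33°)]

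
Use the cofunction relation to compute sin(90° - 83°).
sin(90° - 83°) = cos(83°) = 0.1219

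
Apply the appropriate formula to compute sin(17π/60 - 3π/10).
sin(17π/60 - 3π/10) = sin 17π/60 cos 3π/10 - cos 17π/60 sin 3π/10 = -0.05234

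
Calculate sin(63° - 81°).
sin(63° - 81°) = sin 63° cos 81° - cos 63° sin 81° = -0.309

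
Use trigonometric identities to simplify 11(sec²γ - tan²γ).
11(sec²γ - tan²γ) = 11 (using Pythagorean identity)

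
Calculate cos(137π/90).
cos(137π/90) = 0.06976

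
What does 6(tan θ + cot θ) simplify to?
6(tan θ + cot θ) = 6(sec θ csc θ) (using Quotient identities)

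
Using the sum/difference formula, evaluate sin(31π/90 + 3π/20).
sin(31π/90 + 3π/20) = sin 31π/90 cos 3π/20 + cos 31π/90 sin 3π/20 = 0.9998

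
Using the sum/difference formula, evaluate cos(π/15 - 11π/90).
cos(π/15 - 11π/90) = cos π/15 cos 11π/90 + sin π/15 sin 11π/90 = 0.9848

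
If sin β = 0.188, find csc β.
csc β = 1/sin β = 5.319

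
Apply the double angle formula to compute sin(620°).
sin(620°) = 2 sin 310° cos 310° = -0.9848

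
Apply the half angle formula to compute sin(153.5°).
sin(153.5°) = √((1 - cos 307°)/2) = 0.4462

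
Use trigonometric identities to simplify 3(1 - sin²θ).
3(1 - sin²θ) = 3(cos²θ) (using Pythagorean identity)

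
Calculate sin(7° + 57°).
sin(7° + 57°) = sin 7° cos 57° + cos 7° sin 57° = 0.8988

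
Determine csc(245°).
csc(245°) = -1.103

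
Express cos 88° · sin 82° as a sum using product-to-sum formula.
cos 88° sin 82° = (1/2)[sin(88°+82°) - sin(88°-82°)]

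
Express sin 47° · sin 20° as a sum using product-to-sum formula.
sin 47° sin 20° = (1/2)[cos(47°-20°) - cos(47°+20°)]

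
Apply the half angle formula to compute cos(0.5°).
cos(0.5°) = √((1 + cos 1°)/2) = 1.0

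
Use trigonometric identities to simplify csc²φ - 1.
csc²φ - 1 = cot²φ (using Pythagorean identity)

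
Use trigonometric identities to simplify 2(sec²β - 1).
2(sec²β - 1) = 2(tan²β) (using Pythagorean identity)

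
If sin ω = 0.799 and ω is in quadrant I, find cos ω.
cos ω = 0.6013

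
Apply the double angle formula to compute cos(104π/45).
cos(104π/45) = cos²52π/45 - sin²52π/45 = 0.5592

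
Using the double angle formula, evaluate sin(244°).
sin(244°) = 2 sin 122° cos 122° = -0.8988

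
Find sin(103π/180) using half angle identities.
sin(103π/180) = √((1 - cos 103π/90)/2) = 0.9744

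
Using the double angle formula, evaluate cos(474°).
cos(474°) = 1 - 2sin²237° = -0.4067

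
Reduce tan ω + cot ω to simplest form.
tan ω + cot ω = sec ω csc ω (using Quotient identities)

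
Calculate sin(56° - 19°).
sin(56° - 19°) = sin 56° cos 19° - cos 56° sin 19° = 0.6018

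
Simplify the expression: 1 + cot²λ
1 + cot²λ = csc²λ (using Pythagorean identity)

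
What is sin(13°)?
sin(13°) = 0.225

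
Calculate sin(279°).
sin(279°) = -0.9877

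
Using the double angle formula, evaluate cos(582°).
cos(582°) = 1 - 2sin²291° = -0.7431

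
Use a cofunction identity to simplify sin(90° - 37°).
sin(90° - 37°) = cos(37°)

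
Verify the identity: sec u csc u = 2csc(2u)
RHS = 2/sin(2u) = 2/(2 sin u cos u) = 1/(sin u cos u) = (1/cos u)(1/sin u) = sec u csc u = LHS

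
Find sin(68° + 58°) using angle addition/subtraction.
sin(68° + 58°) = sin 68° cos 58° + cos 68° sin 58° = 0.809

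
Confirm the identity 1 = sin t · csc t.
RHS = sin t · (1/sin t) = 1 = LHS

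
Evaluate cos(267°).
cos(267°) = -0.05234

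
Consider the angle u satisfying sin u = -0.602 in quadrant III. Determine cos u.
cos u = ±√(1 - sin²u) = -0.7985 (negative in QIII)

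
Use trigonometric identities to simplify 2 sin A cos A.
2 sin A cos A = sin(2A) (using Double angle)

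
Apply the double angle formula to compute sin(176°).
sin(176°) = 2 sin 88° cos 88° = 0.06976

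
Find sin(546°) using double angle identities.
sin(546°) = 2 sin 273° cos 273° = -0.1045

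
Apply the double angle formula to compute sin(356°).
sin(356°) = 2 sin 178° cos 178° = -0.06976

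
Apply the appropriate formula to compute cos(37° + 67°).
cos(37° + 67°) = cos 37° cos 67° - sin 37° sin 67° = -0.2419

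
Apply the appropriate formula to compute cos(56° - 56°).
cos(56° - 56°) = cos 56° cos 56° + sin 56° sin 56° = 1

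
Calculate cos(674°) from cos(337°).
cos(674°) = 2cos²337° - 1 = 0.6947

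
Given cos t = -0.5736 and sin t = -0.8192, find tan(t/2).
tan(t/2) = sin t / (1 + cos t) = -1.921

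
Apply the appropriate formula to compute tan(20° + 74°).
tan(20° + 74°) = (tan 20° + tan 74°)/(1 - tan 20° tan 74°) = -14.3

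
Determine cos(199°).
cos(199°) = -0.9455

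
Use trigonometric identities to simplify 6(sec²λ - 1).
6(sec²λ - 1) = 6(tan²λ) (using Pythagorean identity)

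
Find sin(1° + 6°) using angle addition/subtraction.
sin(1° + 6°) = sin 1° cos 6° + cos 1° sin 6° = 0.1219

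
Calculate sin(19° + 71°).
sin(19° + 71°) = sin 19° cos 71° + cos 19° sin 71° = 1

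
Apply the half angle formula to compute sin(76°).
sin(76°) = √((1 - cos 152°)/2) = 0.9703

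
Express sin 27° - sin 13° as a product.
sin 27° - sin 13° = 2 cos(20°) sin(7°)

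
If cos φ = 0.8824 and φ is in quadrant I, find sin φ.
sin φ = 0.4705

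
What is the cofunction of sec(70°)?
sec(70°) = csc(90° - 70°) = csc(20°)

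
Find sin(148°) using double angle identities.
sin(148°) = 2 sin 74° cos 74° = 0.5299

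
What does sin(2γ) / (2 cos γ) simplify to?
sin(2γ) / (2 cos γ) = sin γ (using Double angle)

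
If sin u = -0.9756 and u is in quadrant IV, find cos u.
cos u = 0.2196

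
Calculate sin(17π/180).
sin(17π/180) = 0.2924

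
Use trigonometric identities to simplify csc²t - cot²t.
csc²t - cot²t = 1 (using Pythagorean identity)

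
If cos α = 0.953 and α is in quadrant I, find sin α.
sin α = 0.303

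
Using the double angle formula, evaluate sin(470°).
sin(470°) = 2 sin 235° cos 235° = 0.9397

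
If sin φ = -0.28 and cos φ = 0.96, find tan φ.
tan φ = sin φ / cos φ = -0.2917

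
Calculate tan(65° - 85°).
tan(65° - 85°) = (tan 65° - tan 85°)/(1 + tan 65° tan 85°) = -0.364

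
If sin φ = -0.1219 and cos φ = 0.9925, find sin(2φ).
sin(2φ) = 2 sin φ cos φ = -0.242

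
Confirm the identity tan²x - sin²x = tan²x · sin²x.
LHS = sin²x/cos²x - sin²x = sin²x(1/cos²x - 1) = sin²x · (1 - cos²x)/cos²x = sin²x · sin²x/cos²x = sin²x · tan²x = RHS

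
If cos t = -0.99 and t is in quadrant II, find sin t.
sin t = 0.1411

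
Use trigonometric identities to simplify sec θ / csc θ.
sec θ / csc θ = tan θ (using Reciprocal identities)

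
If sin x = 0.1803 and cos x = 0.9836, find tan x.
tan x = sin x / cos x = 0.1833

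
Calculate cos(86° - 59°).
cos(86° - 59°) = cos 86° cos 59° + sin 86° sin 59° = 0.891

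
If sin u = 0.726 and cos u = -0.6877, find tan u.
tan u = sin u / cos u = -1.056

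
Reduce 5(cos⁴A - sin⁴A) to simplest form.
5(cos⁴A - sin⁴A) = 5(cos(2A)) (using Factoring + double angle)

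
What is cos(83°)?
cos(83°) = 0.1219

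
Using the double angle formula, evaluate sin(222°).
sin(222°) = 2 sin 111° cos 111° = -0.6691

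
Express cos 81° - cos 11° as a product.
cos 81° - cos 11° = -2 sin(46°) sin(35°)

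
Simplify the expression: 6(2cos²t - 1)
6(2cos²t - 1) = 6(cos(2t)) (using Double angle)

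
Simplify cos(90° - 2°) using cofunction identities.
cos(90° - 2°) = sin(2°)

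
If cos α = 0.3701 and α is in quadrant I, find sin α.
sin α = 0.929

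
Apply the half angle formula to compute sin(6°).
sin(6°) = √((1 - cos 12°)/2) = 0.1045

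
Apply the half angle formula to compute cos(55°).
cos(55°) = √((1 + cos 110°)/2) = 0.5736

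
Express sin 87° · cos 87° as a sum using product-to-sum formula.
sin 87° cos 87° = (1/2)[sin(87°+87°) + sin(87°-87°)]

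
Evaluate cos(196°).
cos(196°) = -0.9613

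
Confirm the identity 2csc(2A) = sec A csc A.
LHS = 2/sin(2A) = 2/(2 sin A cos A) = 1/(sin A cos A) = (1/cos A)(1/sin A) = sec A csc A = RHS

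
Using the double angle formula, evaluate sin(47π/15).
sin(47π/15) = 2 sin 47π/30 cos 47π/30 = -0.4067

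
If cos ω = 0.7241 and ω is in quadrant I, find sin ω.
sin ω = 0.6897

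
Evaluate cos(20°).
cos(20°) = 0.9397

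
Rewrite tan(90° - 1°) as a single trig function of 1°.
tan(90° - 1°) = cot(1°)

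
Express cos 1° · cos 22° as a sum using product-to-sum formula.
cos 1° cos 22° = (1/2)[cos(1°-22°) + cos(1°+22°)]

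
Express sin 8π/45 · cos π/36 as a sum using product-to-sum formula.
sin 8π/45 cos π/36 = (1/2)[sin(8π/45+π/36) + sin(8π/45-π/36)]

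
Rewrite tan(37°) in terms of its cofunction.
tan(37°) = cot(90° - 37°) = cot(53°)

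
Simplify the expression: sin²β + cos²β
sin²β + cos²β = 1 (using Pythagorean identity)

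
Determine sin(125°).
sin(125°) = 0.8192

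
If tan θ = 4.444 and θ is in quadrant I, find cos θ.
cos θ = 0.2195 (using tan²θ + 1 = sec²θ)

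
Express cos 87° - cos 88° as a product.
cos 87° - cos 88° = -2 sin(87.5°) sin(-0.5°)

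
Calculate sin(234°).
sin(234°) = -0.809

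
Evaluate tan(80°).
tan(80°) = 5.671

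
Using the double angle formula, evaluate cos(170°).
cos(170°) = cos²85° - sin²85° = -0.9848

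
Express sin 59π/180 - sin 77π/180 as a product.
sin 59π/180 - sin 77π/180 = 2 cos(17π/45) sin(-π/20)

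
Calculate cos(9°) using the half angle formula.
cos(9°) = √((1 + cos 18°)/2) = 0.9877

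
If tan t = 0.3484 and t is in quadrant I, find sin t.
sin t = 0.329 (using tan²t + 1 = sec²t)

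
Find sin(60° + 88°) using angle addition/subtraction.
sin(60° + 88°) = sin 60° cos 88° + cos 60° sin 88° = 0.5299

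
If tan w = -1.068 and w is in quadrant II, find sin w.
sin w = 0.73 (using tan²w + 1 = sec²w)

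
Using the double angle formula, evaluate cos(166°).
cos(166°) = cos²83° - sin²83° = -0.9703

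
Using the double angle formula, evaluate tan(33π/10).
tan(33π/10) = 2 tan 33π/20 / (1 - tan²33π/20) = 1.376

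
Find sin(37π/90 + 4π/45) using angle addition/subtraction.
sin(37π/90 + 4π/45) = sin 37π/90 cos 4π/45 + cos 37π/90 sin 4π/45 = 1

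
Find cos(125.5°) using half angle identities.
cos(125.5°) = -√((1 + cos 251°)/2) = -0.5807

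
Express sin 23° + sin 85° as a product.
sin 23° + sin 85° = 2 sin(54°) cos(-31°)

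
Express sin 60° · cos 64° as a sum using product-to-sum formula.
sin 60° cos 64° = (1/2)[sin(60°+64°) + sin(60°-64°)]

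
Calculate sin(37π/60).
sin(37π/60) = 0.9336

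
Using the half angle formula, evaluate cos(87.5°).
cos(87.5°) = √((1 + cos 175°)/2) = 0.04362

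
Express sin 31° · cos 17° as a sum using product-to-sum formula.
sin 31° cos 17° = (1/2)[sin(31°+17°) + sin(31°-17°)]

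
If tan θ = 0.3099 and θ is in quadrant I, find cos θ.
cos θ = 0.9552 (using tan²θ + 1 = sec²θ)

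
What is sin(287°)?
sin(287°) = -0.9563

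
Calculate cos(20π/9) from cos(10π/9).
cos(20π/9) = cos²10π/9 - sin²10π/9 = 0.766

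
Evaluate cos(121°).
cos(121°) = -0.515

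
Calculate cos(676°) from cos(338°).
cos(676°) = cos²338° - sin²338° = 0.7193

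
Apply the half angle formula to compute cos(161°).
cos(161°) = -√((1 + cos 322°)/2) = -0.9455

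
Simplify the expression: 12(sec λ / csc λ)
12(sec λ / csc λ) = 12(tan λ) (using Reciprocal identities)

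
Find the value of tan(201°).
tan(201°) = 0.3839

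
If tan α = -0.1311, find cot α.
cot α = 1/tan α = -7.628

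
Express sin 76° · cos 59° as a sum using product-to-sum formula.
sin 76° cos 59° = (1/2)[sin(76°+59°) + sin(76°-59°)]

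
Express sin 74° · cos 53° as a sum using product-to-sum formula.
sin 74° cos 53° = (1/2)[sin(74°+53°) + sin(74°-53°)]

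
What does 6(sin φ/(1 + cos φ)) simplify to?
6(sin φ/(1 + cos φ)) = 6(tan(φ/2)) (using Half angle)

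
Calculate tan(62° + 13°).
tan(62° + 13°) = (tan 62° + tan 13°)/(1 - tan 62° tan 13°) = 2+√3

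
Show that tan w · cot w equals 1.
LHS = (sin w/cos w) · (cos w/sin w) = 1 = RHS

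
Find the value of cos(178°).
cos(178°) = -0.9994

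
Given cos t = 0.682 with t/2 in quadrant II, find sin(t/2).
sin(t/2) = ±√((1 - cos t)/2); positive since t/2 ∈ QII, so sin(t/2) = 0.3987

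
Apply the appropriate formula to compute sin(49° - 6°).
sin(49° - 6°) = sin 49° cos 6° - cos 49° sin 6° = 0.682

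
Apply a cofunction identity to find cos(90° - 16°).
cos(90° - 16°) = sin(16°) = 0.2756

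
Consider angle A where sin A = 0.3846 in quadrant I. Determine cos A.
cos A = √(1 - sin²A) = 0.9231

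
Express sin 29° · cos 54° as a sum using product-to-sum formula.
sin 29° cos 54° = (1/2)[sin(29°+54°) + sin(29°-54°)]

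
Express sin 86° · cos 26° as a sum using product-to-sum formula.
sin 86° cos 26° = (1/2)[sin(86°+26°) + sin(86°-26°)]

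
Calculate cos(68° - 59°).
cos(68° - 59°) = cos 68° cos 59° + sin 68° sin 59° = 0.9877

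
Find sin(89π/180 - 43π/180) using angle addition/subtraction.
sin(89π/180 - 43π/180) = sin 89π/180 cos 43π/180 - cos 89π/180 sin 43π/180 = 0.7193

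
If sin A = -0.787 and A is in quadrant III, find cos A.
cos A = -0.617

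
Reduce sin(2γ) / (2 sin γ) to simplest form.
sin(2γ) / (2 sin γ) = cos γ (using Double angle)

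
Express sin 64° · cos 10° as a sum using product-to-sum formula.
sin 64° cos 10° = (1/2)[sin(64°+10°) + sin(64°-10°)]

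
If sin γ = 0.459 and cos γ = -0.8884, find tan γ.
tan γ = sin γ / cos γ = -0.5167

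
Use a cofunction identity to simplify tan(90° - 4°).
tan(90° - 4°) = cot(4°)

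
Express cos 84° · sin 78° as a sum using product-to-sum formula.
cos 84° sin 78° = (1/2)[sin(84°+78°) - sin(84°-78°)]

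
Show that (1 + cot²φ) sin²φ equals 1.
LHS = csc²φ · sin²φ = (1/sin²φ) · sin²φ = 1 = RHS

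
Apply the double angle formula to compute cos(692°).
cos(692°) = cos²346° - sin²346° = 0.8829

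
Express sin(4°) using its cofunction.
sin(4°) = cos(90° - 4°) = cos(86°)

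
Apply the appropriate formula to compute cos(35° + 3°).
cos(35° + 3°) = cos 35° cos 3° - sin 35° sin 3° = 0.788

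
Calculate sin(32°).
sin(32°) = 0.5299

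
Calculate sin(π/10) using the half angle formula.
sin(π/10) = √((1 - cos π/5)/2) = 0.309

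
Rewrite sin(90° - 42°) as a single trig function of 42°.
sin(90° - 42°) = cos(42°)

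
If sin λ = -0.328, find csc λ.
csc λ = 1/sin λ = -3.049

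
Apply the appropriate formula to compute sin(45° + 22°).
sin(45° + 22°) = sin 45° cos 22° + cos 45° sin 22° = 0.9205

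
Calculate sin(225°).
sin(225°) = -√2/2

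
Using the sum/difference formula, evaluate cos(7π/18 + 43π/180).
cos(7π/18 + 43π/180) = cos 7π/18 cos 43π/180 - sin 7π/18 sin 43π/180 = -0.3907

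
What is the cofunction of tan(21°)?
tan(21°) = cot(90° - 21°) = cot(69°)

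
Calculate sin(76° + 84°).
sin(76° + 84°) = sin 76° cos 84° + cos 76° sin 84° = 0.342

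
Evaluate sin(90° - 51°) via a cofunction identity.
sin(90° - 51°) = cos(51°) = 0.6293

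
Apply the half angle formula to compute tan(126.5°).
tan(126.5°) = sin 253° / (1 + cos 253°) = -1.351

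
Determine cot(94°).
cot(94°) = -0.06993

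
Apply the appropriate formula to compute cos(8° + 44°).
cos(8° + 44°) = cos 8° cos 44° - sin 8° sin 44° = 0.6157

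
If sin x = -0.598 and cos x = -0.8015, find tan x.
tan x = sin x / cos x = 0.7461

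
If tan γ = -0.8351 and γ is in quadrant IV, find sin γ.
sin γ = -0.641 (using tan²γ + 1 = sec²γ)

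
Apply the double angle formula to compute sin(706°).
sin(706°) = 2 sin 353° cos 353° = -0.2419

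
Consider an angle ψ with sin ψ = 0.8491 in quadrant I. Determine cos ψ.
cos ψ = √(1 - sin²ψ) = 0.5282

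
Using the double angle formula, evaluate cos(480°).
cos(480°) = cos²240° - sin²240° = -1/2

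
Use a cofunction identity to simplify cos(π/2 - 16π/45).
cos(π/2 - 16π/45) = sin(16π/45)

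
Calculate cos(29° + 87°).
cos(29° + 87°) = cos 29° cos 87° - sin 29° sin 87° = -0.4384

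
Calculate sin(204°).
sin(204°) = -0.4067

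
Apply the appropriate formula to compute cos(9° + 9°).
cos(9° + 9°) = cos 9° cos 9° - sin 9° sin 9° = 0.9511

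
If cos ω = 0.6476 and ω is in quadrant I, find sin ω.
sin ω = 0.762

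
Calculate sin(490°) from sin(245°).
sin(490°) = 2 sin 245° cos 245° = 0.766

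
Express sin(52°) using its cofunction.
sin(52°) = cos(90° - 52°) = cos(38°)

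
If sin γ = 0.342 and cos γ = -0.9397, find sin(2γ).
sin(2γ) = 2 sin γ cos γ = -0.6428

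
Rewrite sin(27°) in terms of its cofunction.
sin(27°) = cos(90° - 27°) = cos(63°)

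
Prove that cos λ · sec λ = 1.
LHS = cos λ · (1/cos λ) = 1 = RHS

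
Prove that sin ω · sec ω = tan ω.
LHS = sin ω · (1/cos ω) = sin ω/cos ω = tan ω = RHS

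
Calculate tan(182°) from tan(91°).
tan(182°) = 2 tan 91° / (1 - tan²91°) = 0.03492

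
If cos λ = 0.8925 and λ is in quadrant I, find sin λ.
sin λ = 0.451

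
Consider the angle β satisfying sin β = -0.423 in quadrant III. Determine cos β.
cos β = ±√(1 - sin²β) = -0.9061 (negative in QIII)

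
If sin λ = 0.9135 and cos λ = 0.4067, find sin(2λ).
sin(2λ) = 2 sin λ cos λ = 0.743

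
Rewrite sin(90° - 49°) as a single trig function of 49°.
sin(90° - 49°) = cos(49°)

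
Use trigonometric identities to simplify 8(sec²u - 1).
8(sec²u - 1) = 8(tan²u) (using Pythagorean identity)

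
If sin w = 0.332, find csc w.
csc w = 1/sin w = 3.012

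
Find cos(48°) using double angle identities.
cos(48°) = cos²24° - sin²24° = 0.6691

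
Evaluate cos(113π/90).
cos(113π/90) = -0.6947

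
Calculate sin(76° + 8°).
sin(76° + 8°) = sin 76° cos 8° + cos 76° sin 8° = 0.9945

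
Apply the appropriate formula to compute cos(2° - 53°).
cos(2° - 53°) = cos 2° cos 53° + sin 2° sin 53° = 0.6293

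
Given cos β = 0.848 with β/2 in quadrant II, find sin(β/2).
sin(β/2) = ±√((1 - cos β)/2); positive since β/2 ∈ QII, so sin(β/2) = 0.2757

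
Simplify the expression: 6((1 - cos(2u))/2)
6((1 - cos(2u))/2) = 6(sin²u) (using Power reduction)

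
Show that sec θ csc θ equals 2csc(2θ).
RHS = 2/sin(2θ) = 2/(2 sin θ cos θ) = 1/(sin θ cos θ) = (1/cos θ)(1/sin θ) = sec θ csc θ = LHS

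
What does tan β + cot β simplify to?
tan β + cot β = sec β csc β (using Quotient identities)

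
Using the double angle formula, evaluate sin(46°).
sin(46°) = 2 sin 23° cos 23° = 0.7193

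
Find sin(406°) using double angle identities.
sin(406°) = 2 sin 203° cos 203° = 0.7193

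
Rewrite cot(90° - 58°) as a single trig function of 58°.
cot(90° - 58°) = tan(58°)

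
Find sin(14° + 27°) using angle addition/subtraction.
sin(14° + 27°) = sin 14° cos 27° + cos 14° sin 27° = 0.6561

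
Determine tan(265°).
tan(265°) = 11.43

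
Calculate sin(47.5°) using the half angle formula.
sin(47.5°) = √((1 - cos 95°)/2) = 0.7373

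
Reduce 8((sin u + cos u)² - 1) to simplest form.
8((sin u + cos u)² - 1) = 8(sin(2u)) (using Pythagorean + double angle)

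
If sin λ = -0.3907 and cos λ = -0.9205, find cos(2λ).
cos(2λ) = cos²λ - sin²λ = 0.6947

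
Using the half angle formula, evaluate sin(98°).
sin(98°) = √((1 - cos 196°)/2) = 0.9903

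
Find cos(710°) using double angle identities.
cos(710°) = cos²355° - sin²355° = 0.9848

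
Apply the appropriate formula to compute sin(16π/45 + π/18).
sin(16π/45 + π/18) = sin 16π/45 cos π/18 + cos 16π/45 sin π/18 = 0.9613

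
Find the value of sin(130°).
sin(130°) = 0.766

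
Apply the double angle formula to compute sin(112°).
sin(112°) = 2 sin 56° cos 56° = 0.9272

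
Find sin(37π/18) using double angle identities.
sin(37π/18) = 2 sin 37π/36 cos 37π/36 = 0.1736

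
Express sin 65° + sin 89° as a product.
sin 65° + sin 89° = 2 sin(77°) cos(-12°)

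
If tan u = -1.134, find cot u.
cot u = 1/tan u = -0.8818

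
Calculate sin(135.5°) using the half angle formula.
sin(135.5°) = √((1 - cos 271°)/2) = 0.7009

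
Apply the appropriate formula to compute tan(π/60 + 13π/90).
tan(π/60 + 13π/90) = (tan π/60 + tan 13π/90)/(1 - tan π/60 tan 13π/90) = 0.5543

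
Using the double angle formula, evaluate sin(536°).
sin(536°) = 2 sin 268° cos 268° = 0.06976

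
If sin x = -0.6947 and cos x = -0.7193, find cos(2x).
cos(2x) = cos²x - sin²x = 0.03478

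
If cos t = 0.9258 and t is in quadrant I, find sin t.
sin t = 0.378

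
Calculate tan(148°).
tan(148°) = -0.6249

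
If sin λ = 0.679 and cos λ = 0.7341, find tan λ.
tan λ = sin λ / cos λ = 0.9249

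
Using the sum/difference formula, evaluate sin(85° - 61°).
sin(85° - 61°) = sin 85° cos 61° - cos 85° sin 61° = 0.4067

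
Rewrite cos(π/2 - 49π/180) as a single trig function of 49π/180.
cos(π/2 - 49π/180) = sin(49π/180)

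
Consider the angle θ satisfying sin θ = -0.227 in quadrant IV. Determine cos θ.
cos θ = √(1 - sin²θ) = 0.9739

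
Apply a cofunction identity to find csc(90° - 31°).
csc(90° - 31°) = sec(31°) = 1.167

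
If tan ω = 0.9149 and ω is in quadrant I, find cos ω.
cos ω = 0.7378 (using tan²ω + 1 = sec²ω)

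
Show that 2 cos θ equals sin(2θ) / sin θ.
RHS = 2 sin θ cos θ / sin θ = 2 cos θ = LHS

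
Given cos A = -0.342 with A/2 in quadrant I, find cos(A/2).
cos(A/2) = ±√((1 + cos A)/2); positive since A/2 ∈ QI, so cos(A/2) = 0.5736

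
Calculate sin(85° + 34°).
sin(85° + 34°) = sin 85° cos 34° + cos 85° sin 34° = 0.8746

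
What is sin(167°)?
sin(167°) = 0.225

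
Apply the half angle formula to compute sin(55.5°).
sin(55.5°) = √((1 - cos 111°)/2) = 0.8241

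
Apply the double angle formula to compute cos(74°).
cos(74°) = cos²37° - sin²37° = 0.2756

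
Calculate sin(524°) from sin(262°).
sin(524°) = 2 sin 262° cos 262° = 0.2756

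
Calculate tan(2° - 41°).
tan(2° - 41°) = (tan 2° - tan 41°)/(1 + tan 2° tan 41°) = -0.8098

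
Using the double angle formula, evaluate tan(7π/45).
tan(7π/45) = 2 tan 7π/90 / (1 - tan²7π/90) = 0.5317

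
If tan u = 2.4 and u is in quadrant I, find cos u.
cos u = 0.3846 (using tan²u + 1 = sec²u)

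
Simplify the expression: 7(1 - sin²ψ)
7(1 - sin²ψ) = 7(cos²ψ) (using Pythagorean identity)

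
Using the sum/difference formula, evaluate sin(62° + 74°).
sin(62° + 74°) = sin 62° cos 74° + cos 62° sin 74° = 0.6947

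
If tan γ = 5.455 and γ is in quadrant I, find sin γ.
sin γ = 0.9836 (using tan²γ + 1 = sec²γ)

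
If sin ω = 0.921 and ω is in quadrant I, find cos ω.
cos ω = 0.3896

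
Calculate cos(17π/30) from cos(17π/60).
cos(17π/30) = cos²17π/60 - sin²17π/60 = -0.2079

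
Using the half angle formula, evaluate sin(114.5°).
sin(114.5°) = √((1 - cos 229°)/2) = 0.91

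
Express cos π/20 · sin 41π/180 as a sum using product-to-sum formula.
cos π/20 sin 41π/180 = (1/2)[sin(π/20+41π/180) - sin(π/20-41π/180)]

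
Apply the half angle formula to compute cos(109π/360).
cos(109π/360) = √((1 + cos 109π/180)/2) = 0.5807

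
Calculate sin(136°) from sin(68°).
sin(136°) = 2 sin 68° cos 68° = 0.6947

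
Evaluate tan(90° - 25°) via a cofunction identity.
tan(90° - 25°) = cot(25°) = 2.145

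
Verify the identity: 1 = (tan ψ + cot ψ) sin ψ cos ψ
RHS = (sin ψ/cos ψ + cos ψ/sin ψ) sin ψ cos ψ = ((sin²ψ + cos²ψ)/(sin ψ cos ψ)) · sin ψ cos ψ = sin²ψ + cos²ψ = 1 = LHS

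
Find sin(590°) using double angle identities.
sin(590°) = 2 sin 295° cos 295° = -0.766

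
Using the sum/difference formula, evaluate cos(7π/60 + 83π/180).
cos(7π/60 + 83π/180) = cos 7π/60 cos 83π/180 - sin 7π/60 sin 83π/180 = -0.2419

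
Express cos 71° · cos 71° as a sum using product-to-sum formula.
cos 71° cos 71° = (1/2)[cos(71°-71°) + cos(71°+71°)]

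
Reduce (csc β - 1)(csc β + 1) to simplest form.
(csc β - 1)(csc β + 1) = cot²β (using Diff. of squares)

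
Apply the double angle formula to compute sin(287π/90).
sin(287π/90) = 2 sin 287π/180 cos 287π/180 = -0.5592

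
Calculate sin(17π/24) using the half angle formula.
sin(17π/24) = √((1 - cos 17π/12)/2) = 0.7934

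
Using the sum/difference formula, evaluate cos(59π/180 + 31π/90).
cos(59π/180 + 31π/90) = cos 59π/180 cos 31π/90 - sin 59π/180 sin 31π/90 = -0.515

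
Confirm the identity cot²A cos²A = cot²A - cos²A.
RHS = cos²A/sin²A - cos²A = cos²A(1/sin²A - 1) = cos²A · (1 - sin²A)/sin²A = cos²A · cos²A/sin²A = cos²A · cot²A = LHS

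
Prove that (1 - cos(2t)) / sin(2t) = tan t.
LHS = 2sin²t / (2 sin t cos t) = sin t/cos t = tan t = RHS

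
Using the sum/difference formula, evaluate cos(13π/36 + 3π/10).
cos(13π/36 + 3π/10) = cos 13π/36 cos 3π/10 - sin 13π/36 sin 3π/10 = -0.4848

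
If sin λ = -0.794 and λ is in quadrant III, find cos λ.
cos λ = -0.6079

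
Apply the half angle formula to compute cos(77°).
cos(77°) = √((1 + cos 154°)/2) = 0.225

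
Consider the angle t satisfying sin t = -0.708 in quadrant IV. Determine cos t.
cos t = √(1 - sin²t) = 0.7062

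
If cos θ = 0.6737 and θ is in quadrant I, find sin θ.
sin θ = 0.739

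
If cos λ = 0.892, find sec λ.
sec λ = 1/cos λ = 1.121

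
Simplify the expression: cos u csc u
cos u csc u = cot u (using Reciprocal + quotient)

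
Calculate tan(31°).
tan(31°) = 0.6009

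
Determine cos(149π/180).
cos(149π/180) = -0.8572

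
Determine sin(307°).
sin(307°) = -0.7986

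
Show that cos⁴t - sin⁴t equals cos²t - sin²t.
LHS = (cos²t - sin²t)(cos²t + sin²t) = (cos²t - sin²t) · 1 = cos²t - sin²t = RHS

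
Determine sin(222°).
sin(222°) = -0.6691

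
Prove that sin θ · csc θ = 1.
LHS = sin θ · (1/sin θ) = 1 = RHS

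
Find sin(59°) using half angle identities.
sin(59°) = √((1 - cos 118°)/2) = 0.8572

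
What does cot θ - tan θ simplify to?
cot θ - tan θ = 2 cot(2θ) (using Double angle)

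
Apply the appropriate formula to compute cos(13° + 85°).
cos(13° + 85°) = cos 13° cos 85° - sin 13° sin 85° = -0.1392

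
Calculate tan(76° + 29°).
tan(76° + 29°) = (tan 76° + tan 29°)/(1 - tan 76° tan 29°) = -(2+√3)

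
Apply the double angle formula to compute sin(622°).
sin(622°) = 2 sin 311° cos 311° = -0.9903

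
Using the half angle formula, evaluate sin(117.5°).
sin(117.5°) = √((1 - cos 235°)/2) = 0.887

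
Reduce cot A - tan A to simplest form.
cot A - tan A = 2 cot(2A) (using Double angle)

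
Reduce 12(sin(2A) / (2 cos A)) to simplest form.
12(sin(2A) / (2 cos A)) = 12(sin A) (using Double angle)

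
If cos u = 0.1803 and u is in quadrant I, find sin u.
sin u = 0.9836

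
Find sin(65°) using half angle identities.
sin(65°) = √((1 - cos 130°)/2) = 0.9063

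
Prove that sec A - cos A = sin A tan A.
LHS = 1/cos A - cos A = (1 - cos²A)/cos A = sin²A/cos A = sin A · (sin A/cos A) = sin A tan A = RHS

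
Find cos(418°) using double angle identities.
cos(418°) = cos²209° - sin²209° = 0.5299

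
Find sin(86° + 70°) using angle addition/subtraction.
sin(86° + 70°) = sin 86° cos 70° + cos 86° sin 70° = 0.4067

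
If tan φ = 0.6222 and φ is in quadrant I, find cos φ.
cos φ = 0.8491 (using tan²φ + 1 = sec²φ)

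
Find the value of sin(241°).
sin(241°) = -0.8746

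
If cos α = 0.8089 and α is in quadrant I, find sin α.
sin α = 0.5879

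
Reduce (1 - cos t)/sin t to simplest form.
(1 - cos t)/sin t = tan(t/2) (using Half angle)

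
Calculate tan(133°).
tan(133°) = -1.072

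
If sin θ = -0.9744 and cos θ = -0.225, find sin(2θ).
sin(2θ) = 2 sin θ cos θ = 0.4385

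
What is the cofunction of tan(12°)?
tan(12°) = cot(90° - 12°) = cot(78°)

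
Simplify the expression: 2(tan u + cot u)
2(tan u + cot u) = 2(sec u csc u) (using Quotient identities)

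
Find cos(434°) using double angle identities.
cos(434°) = cos²217° - sin²217° = 0.2756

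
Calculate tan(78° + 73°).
tan(78° + 73°) = (tan 78° + tan 73°)/(1 - tan 78° tan 73°) = -0.5543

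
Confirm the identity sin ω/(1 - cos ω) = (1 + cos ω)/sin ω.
LHS = sin ω(1 + cos ω) / ((1 - cos ω)(1 + cos ω)) = sin ω(1 + cos ω) / (1 - cos²ω) = sin ω(1 + cos ω) / sin²ω = (1 + cos ω)/sin ω = RHS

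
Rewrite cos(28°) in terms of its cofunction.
cos(28°) = sin(90° - 28°) = sin(62°)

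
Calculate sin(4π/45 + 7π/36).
sin(4π/45 + 7π/36) = sin 4π/45 cos 7π/36 + cos 4π/45 sin 7π/36 = 0.7771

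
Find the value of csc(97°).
csc(97°) = 1.008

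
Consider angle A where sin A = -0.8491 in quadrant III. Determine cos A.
cos A = ±√(1 - sin²A) = -0.5282 (negative in QIII)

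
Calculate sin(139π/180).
sin(139π/180) = 0.6561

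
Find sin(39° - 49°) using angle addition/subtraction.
sin(39° - 49°) = sin 39° cos 49° - cos 39° sin 49° = -0.1736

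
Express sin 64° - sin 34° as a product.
sin 64° - sin 34° = 2 cos(49°) sin(15°)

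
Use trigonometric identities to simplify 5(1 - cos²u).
5(1 - cos²u) = 5(sin²u) (using Pythagorean identity)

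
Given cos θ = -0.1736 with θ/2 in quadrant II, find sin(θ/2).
sin(θ/2) = ±√((1 - cos θ)/2); positive since θ/2 ∈ QII, so sin(θ/2) = 0.766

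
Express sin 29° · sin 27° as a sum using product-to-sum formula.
sin 29° sin 27° = (1/2)[cos(29°-27°) - cos(29°+27°)]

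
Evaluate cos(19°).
cos(19°) = 0.9455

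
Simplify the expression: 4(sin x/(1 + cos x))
4(sin x/(1 + cos x)) = 4(tan(x/2)) (using Half angle)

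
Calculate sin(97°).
sin(97°) = 0.9925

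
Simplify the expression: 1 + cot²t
1 + cot²t = csc²t (using Pythagorean identity)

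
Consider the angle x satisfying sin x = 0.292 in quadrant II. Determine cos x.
cos x = ±√(1 - sin²x) = -0.9564 (negative in QII)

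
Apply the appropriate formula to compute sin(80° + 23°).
sin(80° + 23°) = sin 80° cos 23° + cos 80° sin 23° = 0.9744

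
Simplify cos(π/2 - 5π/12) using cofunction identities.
cos(π/2 - 5π/12) = sin(5π/12)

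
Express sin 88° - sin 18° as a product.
sin 88° - sin 18° = 2 cos(53°) sin(35°)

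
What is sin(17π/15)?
sin(17π/15) = -0.4067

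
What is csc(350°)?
csc(350°) = -5.759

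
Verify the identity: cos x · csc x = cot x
LHS = cos x · (1/sin x) = cos x/sin x = cot x = RHS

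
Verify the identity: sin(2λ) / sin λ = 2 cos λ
LHS = 2 sin λ cos λ / sin λ = 2 cos λ = RHS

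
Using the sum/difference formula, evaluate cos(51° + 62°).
cos(51° + 62°) = cos 51° cos 62° - sin 51° sin 62° = -0.3907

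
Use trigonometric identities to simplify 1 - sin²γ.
1 - sin²γ = cos²γ (using Pythagorean identity)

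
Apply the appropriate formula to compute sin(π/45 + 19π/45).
sin(π/45 + 19π/45) = sin π/45 cos 19π/45 + cos π/45 sin 19π/45 = 0.9848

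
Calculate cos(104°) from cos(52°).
cos(104°) = cos²52° - sin²52° = -0.2419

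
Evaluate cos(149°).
cos(149°) = -0.8572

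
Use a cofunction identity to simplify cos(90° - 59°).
cos(90° - 59°) = sin(59°)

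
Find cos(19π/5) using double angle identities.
cos(19π/5) = cos²19π/10 - sin²19π/10 = 0.809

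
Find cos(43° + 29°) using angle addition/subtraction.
cos(43° + 29°) = cos 43° cos 29° - sin 43° sin 29° = 0.309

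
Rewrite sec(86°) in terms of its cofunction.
sec(86°) = csc(90° - 86°) = csc(4°)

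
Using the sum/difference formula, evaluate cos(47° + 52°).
cos(47° + 52°) = cos 47° cos 52° - sin 47° sin 52° = -0.1564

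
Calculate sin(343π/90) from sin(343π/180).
sin(343π/90) = 2 sin 343π/180 cos 343π/180 = -0.5592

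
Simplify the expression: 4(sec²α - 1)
4(sec²α - 1) = 4(tan²α) (using Pythagorean identity)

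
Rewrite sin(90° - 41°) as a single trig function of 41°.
sin(90° - 41°) = cos(41°)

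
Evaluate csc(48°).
csc(48°) = 1.346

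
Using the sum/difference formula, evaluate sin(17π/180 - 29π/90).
sin(17π/180 - 29π/90) = sin 17π/180 cos 29π/90 - cos 17π/180 sin 29π/90 = -0.6561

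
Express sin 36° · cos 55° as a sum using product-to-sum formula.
sin 36° cos 55° = (1/2)[sin(36°+55°) + sin(36°-55°)]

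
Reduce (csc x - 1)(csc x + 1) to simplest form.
(csc x - 1)(csc x + 1) = cot²x (using Diff. of squares)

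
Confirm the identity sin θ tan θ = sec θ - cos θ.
RHS = 1/cos θ - cos θ = (1 - cos²θ)/cos θ = sin²θ/cos θ = sin θ · (sin θ/cos θ) = sin θ tan θ = LHS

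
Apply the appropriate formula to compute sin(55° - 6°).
sin(55° - 6°) = sin 55° cos 6° - cos 55° sin 6° = 0.7547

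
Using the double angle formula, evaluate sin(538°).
sin(538°) = 2 sin 269° cos 269° = 0.0349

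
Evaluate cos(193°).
cos(193°) = -0.9744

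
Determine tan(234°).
tan(234°) = 1.376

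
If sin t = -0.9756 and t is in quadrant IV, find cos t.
cos t = 0.2196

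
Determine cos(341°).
cos(341°) = 0.9455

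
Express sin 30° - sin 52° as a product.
sin 30° - sin 52° = 2 cos(41°) sin(-11°)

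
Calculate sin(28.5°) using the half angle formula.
sin(28.5°) = √((1 - cos 57°)/2) = 0.4772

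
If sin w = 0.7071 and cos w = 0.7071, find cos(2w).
cos(2w) = cos²w - sin²w = 0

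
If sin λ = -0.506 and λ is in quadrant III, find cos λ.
cos λ = -0.8625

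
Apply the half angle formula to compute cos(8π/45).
cos(8π/45) = √((1 + cos 16π/45)/2) = 0.848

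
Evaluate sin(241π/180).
sin(241π/180) = -0.8746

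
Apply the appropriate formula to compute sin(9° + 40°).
sin(9° + 40°) = sin 9° cos 40° + cos 9° sin 40° = 0.7547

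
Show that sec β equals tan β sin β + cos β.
RHS = sin²β/cos β + cos β = (sin²β + cos²β)/cos β = 1/cos β = sec β = LHS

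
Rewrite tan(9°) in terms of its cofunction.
tan(9°) = cot(90° - 9°) = cot(81°)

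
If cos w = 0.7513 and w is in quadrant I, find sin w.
sin w = 0.66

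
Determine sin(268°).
sin(268°) = -0.9994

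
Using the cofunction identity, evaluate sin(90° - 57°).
sin(90° - 57°) = cos(57°) = 0.5446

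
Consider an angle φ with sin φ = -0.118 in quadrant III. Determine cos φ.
cos φ = ±√(1 - sin²φ) = -0.993 (negative in QIII)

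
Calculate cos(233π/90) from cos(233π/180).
cos(233π/90) = cos²233π/180 - sin²233π/180 = -0.2756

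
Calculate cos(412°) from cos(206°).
cos(412°) = cos²206° - sin²206° = 0.6157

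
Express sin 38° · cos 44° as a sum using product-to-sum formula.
sin 38° cos 44° = (1/2)[sin(38°+44°) + sin(38°-44°)]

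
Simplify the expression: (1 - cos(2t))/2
(1 - cos(2t))/2 = sin²t (using Power reduction)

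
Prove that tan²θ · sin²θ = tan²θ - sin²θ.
RHS = sin²θ/cos²θ - sin²θ = sin²θ(1/cos²θ - 1) = sin²θ · (1 - cos²θ)/cos²θ = sin²θ · sin²θ/cos²θ = sin²θ · tan²θ = LHS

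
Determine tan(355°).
tan(355°) = -0.08749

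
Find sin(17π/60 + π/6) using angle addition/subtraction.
sin(17π/60 + π/6) = sin 17π/60 cos π/6 + cos 17π/60 sin π/6 = 0.9877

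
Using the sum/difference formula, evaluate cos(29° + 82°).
cos(29° + 82°) = cos 29° cos 82° - sin 29° sin 82° = -0.3584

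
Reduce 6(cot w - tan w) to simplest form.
6(cot w - tan w) = 6(2 cot(2w)) (using Double angle)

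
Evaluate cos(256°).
cos(256°) = -0.2419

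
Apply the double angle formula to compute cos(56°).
cos(56°) = cos²28° - sin²28° = 0.5592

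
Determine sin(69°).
sin(69°) = 0.9336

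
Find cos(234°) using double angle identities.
cos(234°) = cos²117° - sin²117° = -0.5878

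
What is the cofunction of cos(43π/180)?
cos(43π/180) = sin(π/2 - 43π/180) = sin(47π/180)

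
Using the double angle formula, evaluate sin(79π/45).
sin(79π/45) = 2 sin 79π/90 cos 79π/90 = -0.6947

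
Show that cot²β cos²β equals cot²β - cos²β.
RHS = cos²β/sin²β - cos²β = cos²β(1/sin²β - 1) = cos²β · (1 - sin²β)/sin²β = cos²β · cos²β/sin²β = cos²β · cot²β = LHS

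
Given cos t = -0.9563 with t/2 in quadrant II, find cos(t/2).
cos(t/2) = ±√((1 + cos t)/2); negative since t/2 ∈ QII, so cos(t/2) = -0.1478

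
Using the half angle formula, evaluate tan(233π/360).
tan(233π/360) = sin 233π/180 / (1 + cos 233π/180) = -2.006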